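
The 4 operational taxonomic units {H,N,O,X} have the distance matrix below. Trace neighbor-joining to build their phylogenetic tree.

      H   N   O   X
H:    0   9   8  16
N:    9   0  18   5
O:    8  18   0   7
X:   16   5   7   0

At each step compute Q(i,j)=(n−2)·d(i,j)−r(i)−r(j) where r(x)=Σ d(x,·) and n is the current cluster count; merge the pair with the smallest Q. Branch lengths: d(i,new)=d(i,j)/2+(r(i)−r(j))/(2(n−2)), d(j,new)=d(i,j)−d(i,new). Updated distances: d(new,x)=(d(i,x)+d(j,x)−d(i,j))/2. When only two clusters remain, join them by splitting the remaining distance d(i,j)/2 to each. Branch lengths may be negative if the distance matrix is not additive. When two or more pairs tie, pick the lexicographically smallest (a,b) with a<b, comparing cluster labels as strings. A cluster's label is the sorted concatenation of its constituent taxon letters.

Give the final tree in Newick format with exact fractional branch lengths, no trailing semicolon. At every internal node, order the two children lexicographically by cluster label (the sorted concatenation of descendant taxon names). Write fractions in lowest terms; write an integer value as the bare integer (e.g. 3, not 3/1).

(((H:4,O:4):6,N:7/2):3/4,X:3/4)

1. join H+O (d=8, Q=-50) ⇒ HO; edges |H|=4, |O|=4
  updated: d(HO,N)=19/2, d(HO,X)=15/2
2. join HO+N (d=19/2, Q=-22) ⇒ HNO; edges |HO|=6, |N|=7/2
  updated: d(HNO,X)=3/2
3. join HNO+X (d=3/2) ⇒ HNOX; edges |HNO|=3/4, |X|=3/4
final tree: (((H:4,O:4):6,N:7/2):3/4,X:3/4)
total length: 19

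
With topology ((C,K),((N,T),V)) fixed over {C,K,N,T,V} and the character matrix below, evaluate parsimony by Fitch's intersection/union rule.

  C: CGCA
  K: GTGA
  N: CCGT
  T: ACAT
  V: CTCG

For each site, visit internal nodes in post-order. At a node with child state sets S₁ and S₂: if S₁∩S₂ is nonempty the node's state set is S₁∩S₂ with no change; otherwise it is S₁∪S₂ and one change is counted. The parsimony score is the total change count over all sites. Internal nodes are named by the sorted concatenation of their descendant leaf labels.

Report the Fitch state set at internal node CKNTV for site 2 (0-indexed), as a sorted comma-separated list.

C,G

[col 0] CK: children C:{C}, K:{G} ∪→ {C,G}; cost 1
[col 0] NT: children N:{C}, T:{A} ∪→ {A,C}; cost 1
[col 0] NTV: children NT:{A,C}, V:{C} ∩→ {C}; cost 0
[col 0] CKNTV: children CK:{C,G}, NTV:{C} ∩→ {C}; cost 0
[col 1] CK: children C:{G}, K:{T} ∪→ {G,T}; cost 1
[col 1] NT: children N:{C}, T:{C} ∩→ {C}; cost 0
[col 1] NTV: children NT:{C}, V:{T} ∪→ {C,T}; cost 1
[col 1] CKNTV: children CK:{G,T}, NTV:{C,T} ∩→ {T}; cost 0
[col 2] CK: children C:{C}, K:{G} ∪→ {C,G}; cost 1
[col 2] NT: children N:{G}, T:{A} ∪→ {A,G}; cost 1
[col 2] NTV: children NT:{A,G}, V:{C} ∪→ {A,C,G}; cost 1
[col 2] CKNTV: children CK:{C,G}, NTV:{A,C,G} ∩→ {C,G}; cost 0
[col 3] CK: children C:{A}, K:{A} ∩→ {A}; cost 0
[col 3] NT: children N:{T}, T:{T} ∩→ {T}; cost 0
[col 3] NTV: children NT:{T}, V:{G} ∪→ {G,T}; cost 1
[col 3] CKNTV: children CK:{A}, NTV:{G,T} ∪→ {A,G,T}; cost 1
per-site changes: [2, 2, 3, 2]; total = 9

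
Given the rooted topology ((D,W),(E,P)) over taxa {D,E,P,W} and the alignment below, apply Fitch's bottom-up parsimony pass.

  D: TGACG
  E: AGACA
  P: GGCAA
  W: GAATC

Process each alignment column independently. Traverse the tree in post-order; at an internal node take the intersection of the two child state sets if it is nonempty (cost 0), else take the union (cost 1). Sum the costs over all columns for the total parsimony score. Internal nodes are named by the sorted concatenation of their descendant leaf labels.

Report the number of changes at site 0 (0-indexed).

2

site 0, node DW: D={T} ∪ W={G} → {G,T} (+1)
site 0, node EP: E={A} ∪ P={G} → {A,G} (+1)
site 0, node DEPW: DW={G,T} ∩ EP={A,G} → {G} (+0)
site 1, node DW: D={G} ∪ W={A} → {A,G} (+1)
site 1, node EP: E={G} ∩ P={G} → {G} (+0)
site 1, node DEPW: DW={A,G} ∩ EP={G} → {G} (+0)
site 2, node DW: D={A} ∩ W={A} → {A} (+0)
site 2, node EP: E={A} ∪ P={C} → {A,C} (+1)
site 2, node DEPW: DW={A} ∩ EP={A,C} → {A} (+0)
site 3, node DW: D={C} ∪ W={T} → {C,T} (+1)
site 3, node EP: E={C} ∪ P={A} → {A,C} (+1)
site 3, node DEPW: DW={C,T} ∩ EP={A,C} → {C} (+0)
site 4, node DW: D={G} ∪ W={C} → {C,G} (+1)
site 4, node EP: E={A} ∩ P={A} → {A} (+0)
site 4, node DEPW: DW={C,G} ∪ EP={A} → {A,C,G} (+1)
per-site changes: [2, 1, 1, 2, 2]; total = 8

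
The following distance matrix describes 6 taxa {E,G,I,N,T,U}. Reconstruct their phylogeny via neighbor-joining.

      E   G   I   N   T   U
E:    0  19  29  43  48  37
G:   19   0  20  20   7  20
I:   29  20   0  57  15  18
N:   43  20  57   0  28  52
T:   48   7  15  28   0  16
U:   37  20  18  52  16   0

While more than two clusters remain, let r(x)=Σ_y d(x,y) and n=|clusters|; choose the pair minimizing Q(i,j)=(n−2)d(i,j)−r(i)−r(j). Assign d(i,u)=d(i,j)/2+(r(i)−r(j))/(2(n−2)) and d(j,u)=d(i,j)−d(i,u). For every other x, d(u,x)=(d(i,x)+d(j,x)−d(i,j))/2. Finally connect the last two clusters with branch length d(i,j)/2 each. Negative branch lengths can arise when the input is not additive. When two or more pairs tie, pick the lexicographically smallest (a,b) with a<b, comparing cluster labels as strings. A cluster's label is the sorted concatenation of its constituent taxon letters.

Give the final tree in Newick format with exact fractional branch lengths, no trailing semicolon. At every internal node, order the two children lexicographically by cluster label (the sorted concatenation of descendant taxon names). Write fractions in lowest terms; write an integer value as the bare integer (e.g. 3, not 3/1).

(((E:337/16,N:351/16):31/16,G:-63/16):155/32,((I:17/2,U:19/2):17/6,T:11/3):155/32)

iteration 1: select I,U (d=18, Q=-210); attach at lengths (17/2, 19/2); label the merged cluster IU
  updated: d(E,IU)=24, d(G,IU)=11, d(IU,N)=91/2, d(IU,T)=13/2
iteration 2: select IU,T (d=13/2, Q=-157); attach at lengths (17/6, 11/3); label the merged cluster ITU
  updated: d(E,ITU)=131/4, d(G,ITU)=23/4, d(ITU,N)=67/2
iteration 3: select E,N (d=43, Q=-421/4); attach at lengths (337/16, 351/16); label the merged cluster EN
  updated: d(EN,G)=-2, d(EN,ITU)=93/8
iteration 4: select EN,G (d=-2, Q=-123/8); attach at lengths (31/16, -63/16); label the merged cluster EGN
  updated: d(EGN,ITU)=155/16
iteration 5: select EGN,ITU (d=155/16); attach at lengths (155/32, 155/32); label the merged cluster EGINTU
final tree: (((E:337/16,N:351/16):31/16,G:-63/16):155/32,((I:17/2,U:19/2):17/6,T:11/3):155/32)
total length: 1203/16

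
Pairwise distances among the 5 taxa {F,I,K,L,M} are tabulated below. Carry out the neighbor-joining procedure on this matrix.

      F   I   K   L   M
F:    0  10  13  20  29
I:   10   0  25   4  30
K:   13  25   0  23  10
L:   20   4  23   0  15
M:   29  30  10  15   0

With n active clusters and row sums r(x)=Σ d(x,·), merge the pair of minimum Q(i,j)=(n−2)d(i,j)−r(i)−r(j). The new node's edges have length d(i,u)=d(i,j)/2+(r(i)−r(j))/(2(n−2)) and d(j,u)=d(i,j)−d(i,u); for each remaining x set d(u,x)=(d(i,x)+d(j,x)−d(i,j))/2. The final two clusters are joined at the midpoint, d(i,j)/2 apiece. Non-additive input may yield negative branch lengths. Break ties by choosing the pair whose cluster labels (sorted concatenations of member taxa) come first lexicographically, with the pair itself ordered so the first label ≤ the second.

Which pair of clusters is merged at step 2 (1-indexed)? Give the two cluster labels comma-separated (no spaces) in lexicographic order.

step 1: merge (K,M) at d=10, Q=-125; branch lengths K→17/6, M→43/6; new cluster KM
  updated: d(F,KM)=16, d(I,KM)=45/2, d(KM,L)=14
step 2: merge (F,KM) at d=16, Q=-133/2; branch lengths F→51/8, KM→77/8; new cluster FKM
  updated: d(FKM,I)=33/4, d(FKM,L)=9
step 3: merge (FKM,I) at d=33/4, Q=-85/4; branch lengths FKM→53/8, I→13/8; new cluster FIKM
  updated: d(FIKM,L)=19/8
step 4: merge (FIKM,L) at d=19/8; branch lengths FIKM→19/16, L→19/16; new cluster FIKLM
final tree: (((F:51/8,(K:17/6,M:43/6):77/8):53/8,I:13/8):19/16,L:19/16)
total length: 293/8

F,KM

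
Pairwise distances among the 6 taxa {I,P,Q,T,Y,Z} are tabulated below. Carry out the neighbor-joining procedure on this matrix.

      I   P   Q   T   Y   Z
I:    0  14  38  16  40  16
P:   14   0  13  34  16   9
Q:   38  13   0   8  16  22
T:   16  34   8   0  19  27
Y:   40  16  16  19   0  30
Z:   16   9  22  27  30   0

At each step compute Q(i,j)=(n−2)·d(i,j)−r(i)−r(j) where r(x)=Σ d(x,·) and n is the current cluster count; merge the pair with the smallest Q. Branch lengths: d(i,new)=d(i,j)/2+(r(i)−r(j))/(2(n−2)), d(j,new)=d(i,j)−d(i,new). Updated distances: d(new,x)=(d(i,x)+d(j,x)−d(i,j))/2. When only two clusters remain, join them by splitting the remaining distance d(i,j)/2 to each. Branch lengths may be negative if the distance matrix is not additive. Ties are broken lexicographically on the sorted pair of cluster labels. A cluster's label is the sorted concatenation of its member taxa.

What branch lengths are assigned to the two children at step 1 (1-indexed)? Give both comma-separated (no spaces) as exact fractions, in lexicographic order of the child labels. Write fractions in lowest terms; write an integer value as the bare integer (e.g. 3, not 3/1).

25/8,39/8

step 1: merge (Q,T) at d=8, Q=-169; branch lengths Q→25/8, T→39/8; new cluster QT
  updated: d(I,QT)=23, d(P,QT)=39/2, d(QT,Y)=27/2, d(QT,Z)=41/2
step 2: merge (QT,Y) at d=27/2, Q=-271/2; branch lengths QT→35/12, Y→127/12; new cluster QTY
  updated: d(I,QTY)=99/4, d(P,QTY)=11, d(QTY,Z)=37/2
step 3: merge (I,Z) at d=16, Q=-265/4; branch lengths I→173/16, Z→83/16; new cluster IZ
  updated: d(IZ,P)=7/2, d(IZ,QTY)=109/8
step 4: merge (IZ,P) at d=7/2, Q=-225/8; branch lengths IZ→49/16, P→7/16; new cluster IPZ
  updated: d(IPZ,QTY)=169/16
step 5: merge (IPZ,QTY) at d=169/16; branch lengths IPZ→169/32, QTY→169/32; new cluster IPQTYZ
final tree: (((I:173/16,Z:83/16):49/16,P:7/16):169/32,((Q:25/8,T:39/8):35/12,Y:127/12):169/32)
total length: 825/16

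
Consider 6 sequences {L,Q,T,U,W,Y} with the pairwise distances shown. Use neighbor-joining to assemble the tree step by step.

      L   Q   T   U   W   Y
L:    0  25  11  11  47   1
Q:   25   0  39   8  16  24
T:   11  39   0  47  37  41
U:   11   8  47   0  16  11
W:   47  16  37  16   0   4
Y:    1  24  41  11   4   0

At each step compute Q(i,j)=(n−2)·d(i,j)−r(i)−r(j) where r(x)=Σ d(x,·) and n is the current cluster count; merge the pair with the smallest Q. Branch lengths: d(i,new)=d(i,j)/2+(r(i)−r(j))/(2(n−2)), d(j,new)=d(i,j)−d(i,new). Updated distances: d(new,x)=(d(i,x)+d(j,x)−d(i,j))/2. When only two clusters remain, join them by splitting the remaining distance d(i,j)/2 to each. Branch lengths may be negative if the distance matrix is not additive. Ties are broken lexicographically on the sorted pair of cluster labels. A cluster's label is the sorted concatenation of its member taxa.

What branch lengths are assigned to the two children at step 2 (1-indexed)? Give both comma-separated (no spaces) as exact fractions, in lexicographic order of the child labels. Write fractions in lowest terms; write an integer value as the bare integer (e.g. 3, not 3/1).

iteration 1: select L,T (d=11, Q=-226); attach at lengths (-9/2, 31/2); label the merged cluster LT
  updated: d(LT,Q)=53/2, d(LT,U)=47/2, d(LT,W)=73/2, d(LT,Y)=31/2
iteration 2: select W,Y (d=4, Q=-115); attach at lengths (5, -1); label the merged cluster WY
  updated: d(LT,WY)=24, d(Q,WY)=18, d(U,WY)=23/2
iteration 3: select LT,WY (d=24, Q=-159/2); attach at lengths (137/8, 55/8); label the merged cluster LTWY
  updated: d(LTWY,Q)=41/4, d(LTWY,U)=11/2
iteration 4: select LTWY,Q (d=41/4, Q=-95/4); attach at lengths (31/8, 51/8); label the merged cluster LQTWY
  updated: d(LQTWY,U)=13/8
iteration 5: select LQTWY,U (d=13/8); attach at lengths (13/16, 13/16); label the merged cluster LQTUWY
final tree: ((((L:-9/2,T:31/2):137/8,(W:5,Y:-1):55/8):31/8,Q:51/8):13/16,U:13/16)
total length: 407/8

5,-1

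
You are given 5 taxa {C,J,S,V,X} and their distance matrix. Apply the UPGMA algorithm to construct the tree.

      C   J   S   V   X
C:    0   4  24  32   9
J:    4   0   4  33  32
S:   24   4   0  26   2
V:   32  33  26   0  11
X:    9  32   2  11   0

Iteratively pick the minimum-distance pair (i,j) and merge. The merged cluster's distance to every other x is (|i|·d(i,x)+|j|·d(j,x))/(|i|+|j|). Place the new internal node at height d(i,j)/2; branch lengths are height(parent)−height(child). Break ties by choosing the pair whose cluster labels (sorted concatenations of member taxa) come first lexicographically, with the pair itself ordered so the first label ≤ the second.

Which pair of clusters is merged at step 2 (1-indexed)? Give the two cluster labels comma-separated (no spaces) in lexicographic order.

1. join S+X (d=2) ⇒ SX; edges |S|=1, |X|=1
  updated: d(C,SX)=33/2, d(J,SX)=18, d(SX,V)=37/2
2. join C+J (d=4) ⇒ CJ; edges |C|=2, |J|=2
  updated: d(CJ,SX)=69/4, d(CJ,V)=65/2
3. join CJ+SX (d=69/4) ⇒ CJSX; edges |CJ|=53/8, |SX|=61/8
  updated: d(CJSX,V)=51/2
4. join CJSX+V (d=51/2) ⇒ CJSVX; edges |CJSX|=33/8, |V|=51/4
final tree: (((C:2,J:2):53/8,(S:1,X:1):61/8):33/8,V:51/4)
total length: 297/8

C,J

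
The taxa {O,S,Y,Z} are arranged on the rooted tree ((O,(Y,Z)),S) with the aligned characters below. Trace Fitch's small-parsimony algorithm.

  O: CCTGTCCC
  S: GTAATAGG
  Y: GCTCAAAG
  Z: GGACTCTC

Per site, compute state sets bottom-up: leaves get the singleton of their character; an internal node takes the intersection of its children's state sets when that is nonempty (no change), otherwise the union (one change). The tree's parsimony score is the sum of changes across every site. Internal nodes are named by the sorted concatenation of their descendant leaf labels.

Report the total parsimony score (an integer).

15

site 0, node YZ: Y={G} ∩ Z={G} → {G} (+0)
site 0, node OYZ: O={C} ∪ YZ={G} → {C,G} (+1)
site 0, node OSYZ: OYZ={C,G} ∩ S={G} → {G} (+0)
site 1, node YZ: Y={C} ∪ Z={G} → {C,G} (+1)
site 1, node OYZ: O={C} ∩ YZ={C,G} → {C} (+0)
site 1, node OSYZ: OYZ={C} ∪ S={T} → {C,T} (+1)
site 2, node YZ: Y={T} ∪ Z={A} → {A,T} (+1)
site 2, node OYZ: O={T} ∩ YZ={A,T} → {T} (+0)
site 2, node OSYZ: OYZ={T} ∪ S={A} → {A,T} (+1)
site 3, node YZ: Y={C} ∩ Z={C} → {C} (+0)
site 3, node OYZ: O={G} ∪ YZ={C} → {C,G} (+1)
site 3, node OSYZ: OYZ={C,G} ∪ S={A} → {A,C,G} (+1)
site 4, node YZ: Y={A} ∪ Z={T} → {A,T} (+1)
site 4, node OYZ: O={T} ∩ YZ={A,T} → {T} (+0)
site 4, node OSYZ: OYZ={T} ∩ S={T} → {T} (+0)
site 5, node YZ: Y={A} ∪ Z={C} → {A,C} (+1)
site 5, node OYZ: O={C} ∩ YZ={A,C} → {C} (+0)
site 5, node OSYZ: OYZ={C} ∪ S={A} → {A,C} (+1)
site 6, node YZ: Y={A} ∪ Z={T} → {A,T} (+1)
site 6, node OYZ: O={C} ∪ YZ={A,T} → {A,C,T} (+1)
site 6, node OSYZ: OYZ={A,C,T} ∪ S={G} → {A,C,G,T} (+1)
site 7, node YZ: Y={G} ∪ Z={C} → {C,G} (+1)
site 7, node OYZ: O={C} ∩ YZ={C,G} → {C} (+0)
site 7, node OSYZ: OYZ={C} ∪ S={G} → {C,G} (+1)
per-site changes: [1, 2, 2, 2, 1, 2, 3, 2]; total = 15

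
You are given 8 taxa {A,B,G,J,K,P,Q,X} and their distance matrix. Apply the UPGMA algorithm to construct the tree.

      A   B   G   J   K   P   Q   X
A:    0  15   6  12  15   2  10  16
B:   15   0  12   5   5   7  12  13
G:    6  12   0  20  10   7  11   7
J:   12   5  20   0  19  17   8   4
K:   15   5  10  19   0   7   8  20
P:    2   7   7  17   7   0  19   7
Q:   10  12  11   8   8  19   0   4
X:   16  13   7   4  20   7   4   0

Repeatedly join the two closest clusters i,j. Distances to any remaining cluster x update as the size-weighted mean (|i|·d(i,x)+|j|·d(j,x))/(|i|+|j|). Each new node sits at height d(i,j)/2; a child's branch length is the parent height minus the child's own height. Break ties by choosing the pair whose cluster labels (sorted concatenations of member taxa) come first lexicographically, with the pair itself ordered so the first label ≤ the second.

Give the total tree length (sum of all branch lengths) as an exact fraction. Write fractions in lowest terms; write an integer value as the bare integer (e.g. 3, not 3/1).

iteration 1: select A,P (d=2); attach at lengths (1, 1); label the merged cluster AP
  updated: d(AP,B)=11, d(AP,G)=13/2, d(AP,J)=29/2, d(AP,K)=11, d(AP,Q)=29/2, d(AP,X)=23/2
iteration 2: select J,X (d=4); attach at lengths (2, 2); label the merged cluster JX
  updated: d(AP,JX)=13, d(B,JX)=9, d(G,JX)=27/2, d(JX,K)=39/2, d(JX,Q)=6
iteration 3: select B,K (d=5); attach at lengths (5/2, 5/2); label the merged cluster BK
  updated: d(AP,BK)=11, d(BK,G)=11, d(BK,JX)=57/4, d(BK,Q)=10
iteration 4: select JX,Q (d=6); attach at lengths (1, 3); label the merged cluster JQX
  updated: d(AP,JQX)=27/2, d(BK,JQX)=77/6, d(G,JQX)=38/3
iteration 5: select AP,G (d=13/2); attach at lengths (9/4, 13/4); label the merged cluster AGP
  updated: d(AGP,BK)=11, d(AGP,JQX)=119/9
iteration 6: select AGP,BK (d=11); attach at lengths (9/4, 3); label the merged cluster ABGKP
  updated: d(ABGKP,JQX)=196/15
iteration 7: select ABGKP,JQX (d=196/15); attach at lengths (31/30, 53/15); label the merged cluster ABGJKPQX
final tree: ((((A:1,P:1):9/4,G:13/4):9/4,(B:5/2,K:5/2):3):31/30,((J:2,X:2):1,Q:3):53/15)
total length: 1819/60

1819/60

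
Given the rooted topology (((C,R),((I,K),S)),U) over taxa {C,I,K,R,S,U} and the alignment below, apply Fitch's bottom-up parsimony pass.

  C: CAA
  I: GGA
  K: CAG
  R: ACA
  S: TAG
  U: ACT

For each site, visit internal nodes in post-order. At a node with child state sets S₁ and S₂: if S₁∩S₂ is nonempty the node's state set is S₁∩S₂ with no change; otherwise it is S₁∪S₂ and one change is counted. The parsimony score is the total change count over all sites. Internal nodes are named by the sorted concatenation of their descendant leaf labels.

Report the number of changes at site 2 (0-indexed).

3

[col 0] CR: children C:{C}, R:{A} ∪→ {A,C}; cost 1
[col 0] IK: children I:{G}, K:{C} ∪→ {C,G}; cost 1
[col 0] IKS: children IK:{C,G}, S:{T} ∪→ {C,G,T}; cost 1
[col 0] CIKRS: children CR:{A,C}, IKS:{C,G,T} ∩→ {C}; cost 0
[col 0] CIKRSU: children CIKRS:{C}, U:{A} ∪→ {A,C}; cost 1
[col 1] CR: children C:{A}, R:{C} ∪→ {A,C}; cost 1
[col 1] IK: children I:{G}, K:{A} ∪→ {A,G}; cost 1
[col 1] IKS: children IK:{A,G}, S:{A} ∩→ {A}; cost 0
[col 1] CIKRS: children CR:{A,C}, IKS:{A} ∩→ {A}; cost 0
[col 1] CIKRSU: children CIKRS:{A}, U:{C} ∪→ {A,C}; cost 1
[col 2] CR: children C:{A}, R:{A} ∩→ {A}; cost 0
[col 2] IK: children I:{A}, K:{G} ∪→ {A,G}; cost 1
[col 2] IKS: children IK:{A,G}, S:{G} ∩→ {G}; cost 0
[col 2] CIKRS: children CR:{A}, IKS:{G} ∪→ {A,G}; cost 1
[col 2] CIKRSU: children CIKRS:{A,G}, U:{T} ∪→ {A,G,T}; cost 1
per-site changes: [4, 3, 3]; total = 10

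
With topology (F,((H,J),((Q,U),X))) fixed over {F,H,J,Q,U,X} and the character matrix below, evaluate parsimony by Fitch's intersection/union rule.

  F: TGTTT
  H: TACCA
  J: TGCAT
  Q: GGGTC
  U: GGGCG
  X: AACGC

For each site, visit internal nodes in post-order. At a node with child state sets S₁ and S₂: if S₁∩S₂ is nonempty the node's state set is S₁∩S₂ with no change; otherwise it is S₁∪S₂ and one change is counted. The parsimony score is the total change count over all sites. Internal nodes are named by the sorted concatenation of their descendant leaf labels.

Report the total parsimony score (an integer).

HJ@0: {T} ∩ {T} = {T} (intersection, +0)
QU@0: {G} ∩ {G} = {G} (intersection, +0)
QUX@0: {G} ∪ {A} = {A,G} (union, +1)
HJQUX@0: {T} ∪ {A,G} = {A,G,T} (union, +1)
FHJQUX@0: {T} ∩ {A,G,T} = {T} (intersection, +0)
HJ@1: {A} ∪ {G} = {A,G} (union, +1)
QU@1: {G} ∩ {G} = {G} (intersection, +0)
QUX@1: {G} ∪ {A} = {A,G} (union, +1)
HJQUX@1: {A,G} ∩ {A,G} = {A,G} (intersection, +0)
FHJQUX@1: {G} ∩ {A,G} = {G} (intersection, +0)
HJ@2: {C} ∩ {C} = {C} (intersection, +0)
QU@2: {G} ∩ {G} = {G} (intersection, +0)
QUX@2: {G} ∪ {C} = {C,G} (union, +1)
HJQUX@2: {C} ∩ {C,G} = {C} (intersection, +0)
FHJQUX@2: {T} ∪ {C} = {C,T} (union, +1)
HJ@3: {C} ∪ {A} = {A,C} (union, +1)
QU@3: {T} ∪ {C} = {C,T} (union, +1)
QUX@3: {C,T} ∪ {G} = {C,G,T} (union, +1)
HJQUX@3: {A,C} ∩ {C,G,T} = {C} (intersection, +0)
FHJQUX@3: {T} ∪ {C} = {C,T} (union, +1)
HJ@4: {A} ∪ {T} = {A,T} (union, +1)
QU@4: {C} ∪ {G} = {C,G} (union, +1)
QUX@4: {C,G} ∩ {C} = {C} (intersection, +0)
HJQUX@4: {A,T} ∪ {C} = {A,C,T} (union, +1)
FHJQUX@4: {T} ∩ {A,C,T} = {T} (intersection, +0)
per-site changes: [2, 2, 2, 4, 3]; total = 13

13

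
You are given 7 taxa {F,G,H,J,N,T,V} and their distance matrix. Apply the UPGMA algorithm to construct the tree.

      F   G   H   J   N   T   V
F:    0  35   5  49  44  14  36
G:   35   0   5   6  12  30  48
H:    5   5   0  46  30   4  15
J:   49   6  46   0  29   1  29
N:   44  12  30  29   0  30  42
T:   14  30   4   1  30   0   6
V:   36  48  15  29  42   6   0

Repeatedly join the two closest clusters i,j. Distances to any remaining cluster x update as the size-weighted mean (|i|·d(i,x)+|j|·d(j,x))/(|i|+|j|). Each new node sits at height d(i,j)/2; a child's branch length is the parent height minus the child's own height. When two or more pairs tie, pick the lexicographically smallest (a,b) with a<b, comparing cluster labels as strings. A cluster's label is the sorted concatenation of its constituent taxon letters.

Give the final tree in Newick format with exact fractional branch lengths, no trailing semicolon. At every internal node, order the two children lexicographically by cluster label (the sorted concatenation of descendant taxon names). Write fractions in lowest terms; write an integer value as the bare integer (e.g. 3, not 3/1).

(((F:5/2,H:5/2):67/6,((J:1/2,T:1/2):33/4,V:35/4):59/12):77/60,(G:6,N:6):179/20)

step 1: merge (J,T) at d=1; branch lengths J→1/2, T→1/2; new cluster JT
  updated: d(F,JT)=63/2, d(G,JT)=18, d(H,JT)=25, d(JT,N)=59/2, d(JT,V)=35/2
step 2: merge (F,H) at d=5; branch lengths F→5/2, H→5/2; new cluster FH
  updated: d(FH,G)=20, d(FH,JT)=113/4, d(FH,N)=37, d(FH,V)=51/2
step 3: merge (G,N) at d=12; branch lengths G→6, N→6; new cluster GN
  updated: d(FH,GN)=57/2, d(GN,JT)=95/4, d(GN,V)=45
step 4: merge (JT,V) at d=35/2; branch lengths JT→33/4, V→35/4; new cluster JTV
  updated: d(FH,JTV)=82/3, d(GN,JTV)=185/6
step 5: merge (FH,JTV) at d=82/3; branch lengths FH→67/6, JTV→59/12; new cluster FHJTV
  updated: d(FHJTV,GN)=299/10
step 6: merge (FHJTV,GN) at d=299/10; branch lengths FHJTV→77/60, GN→179/20; new cluster FGHJNTV
final tree: (((F:5/2,H:5/2):67/6,((J:1/2,T:1/2):33/4,V:35/4):59/12):77/60,(G:6,N:6):179/20)
total length: 3679/60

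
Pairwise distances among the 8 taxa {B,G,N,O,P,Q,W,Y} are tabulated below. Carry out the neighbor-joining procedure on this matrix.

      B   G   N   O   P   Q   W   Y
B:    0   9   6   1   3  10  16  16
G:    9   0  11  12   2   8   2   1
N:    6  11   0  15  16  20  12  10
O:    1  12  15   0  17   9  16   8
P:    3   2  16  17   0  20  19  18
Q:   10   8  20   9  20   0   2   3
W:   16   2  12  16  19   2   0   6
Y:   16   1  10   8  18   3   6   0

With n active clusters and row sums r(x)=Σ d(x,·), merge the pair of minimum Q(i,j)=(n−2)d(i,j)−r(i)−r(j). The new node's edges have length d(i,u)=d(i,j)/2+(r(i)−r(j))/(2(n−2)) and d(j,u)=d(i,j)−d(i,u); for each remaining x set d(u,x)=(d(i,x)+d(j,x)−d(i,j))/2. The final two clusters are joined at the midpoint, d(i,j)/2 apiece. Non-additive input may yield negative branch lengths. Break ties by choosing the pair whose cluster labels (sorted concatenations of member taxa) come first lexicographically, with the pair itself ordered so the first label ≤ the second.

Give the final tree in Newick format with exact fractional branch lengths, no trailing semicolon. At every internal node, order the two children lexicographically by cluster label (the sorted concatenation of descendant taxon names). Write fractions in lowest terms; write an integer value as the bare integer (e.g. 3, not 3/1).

((((((B:-4/3,P:13/3):105/32,O:135/32):85/48,N:323/48):227/64,G:-11/64):59/64,(Q:23/20,W:17/20):207/64):17/128,Y:17/128)

1. join B+P (d=3, Q=-138) ⇒ BP; edges |B|=-4/3, |P|=13/3
  updated: d(BP,G)=4, d(BP,N)=19/2, d(BP,O)=15/2, d(BP,Q)=27/2, d(BP,W)=16, d(BP,Y)=31/2
2. join Q+W (d=2, Q=-199/2) ⇒ QW; edges |Q|=23/20, |W|=17/20
  updated: d(BP,QW)=55/4, d(G,QW)=4, d(N,QW)=15, d(O,QW)=23/2, d(QW,Y)=7/2
3. join BP+O (d=15/2, Q=-297/4) ⇒ BOP; edges |BP|=105/32, |O|=135/32
  updated: d(BOP,G)=17/4, d(BOP,N)=17/2, d(BOP,QW)=71/8, d(BOP,Y)=8
4. join BOP+N (d=17/2, Q=-389/8) ⇒ BNOP; edges |BOP|=85/48, |N|=323/48
  updated: d(BNOP,G)=27/8, d(BNOP,QW)=123/16, d(BNOP,Y)=19/4
5. join BNOP+G (d=27/8, Q=-279/16) ⇒ BGNOP; edges |BNOP|=227/64, |G|=-11/64
  updated: d(BGNOP,QW)=133/32, d(BGNOP,Y)=19/16
6. join BGNOP+QW (d=133/32, Q=-283/32) ⇒ BGNOPQW; edges |BGNOP|=59/64, |QW|=207/64
  updated: d(BGNOPQW,Y)=17/64
7. join BGNOPQW+Y (d=17/64) ⇒ BGNOPQWY; edges |BGNOPQW|=17/128, |Y|=17/128
final tree: ((((((B:-4/3,P:13/3):105/32,O:135/32):85/48,N:323/48):227/64,G:-11/64):59/64,(Q:23/20,W:17/20):207/64):17/128,Y:17/128)
total length: 1843/64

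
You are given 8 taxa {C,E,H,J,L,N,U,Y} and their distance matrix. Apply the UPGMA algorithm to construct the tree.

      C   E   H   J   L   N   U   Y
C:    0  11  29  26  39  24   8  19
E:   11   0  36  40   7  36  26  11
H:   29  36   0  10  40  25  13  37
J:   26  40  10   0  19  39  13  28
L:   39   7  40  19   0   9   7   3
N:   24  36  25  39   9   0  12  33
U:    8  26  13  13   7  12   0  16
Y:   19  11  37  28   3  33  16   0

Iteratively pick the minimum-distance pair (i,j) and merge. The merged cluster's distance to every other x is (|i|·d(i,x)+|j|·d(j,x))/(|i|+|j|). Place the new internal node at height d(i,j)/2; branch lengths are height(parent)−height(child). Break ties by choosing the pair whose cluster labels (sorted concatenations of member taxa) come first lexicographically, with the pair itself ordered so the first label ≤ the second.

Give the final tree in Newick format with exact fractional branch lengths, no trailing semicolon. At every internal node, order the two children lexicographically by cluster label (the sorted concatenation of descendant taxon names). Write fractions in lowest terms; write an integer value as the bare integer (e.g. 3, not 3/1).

((((C:4,U:4):5,N:9):17/9,(E:9/2,(L:3/2,Y:3/2):3):115/18):251/72,(H:5,J:5):75/8)

step 1: merge (L,Y) at d=3; branch lengths L→3/2, Y→3/2; new cluster LY
  updated: d(C,LY)=29, d(E,LY)=9, d(H,LY)=77/2, d(J,LY)=47/2, d(LY,N)=21, d(LY,U)=23/2
step 2: merge (C,U) at d=8; branch lengths C→4, U→4; new cluster CU
  updated: d(CU,E)=37/2, d(CU,H)=21, d(CU,J)=39/2, d(CU,LY)=81/4, d(CU,N)=18
step 3: merge (E,LY) at d=9; branch lengths E→9/2, LY→3; new cluster ELY
  updated: d(CU,ELY)=59/3, d(ELY,H)=113/3, d(ELY,J)=29, d(ELY,N)=26
step 4: merge (H,J) at d=10; branch lengths H→5, J→5; new cluster HJ
  updated: d(CU,HJ)=81/4, d(ELY,HJ)=100/3, d(HJ,N)=32
step 5: merge (CU,N) at d=18; branch lengths CU→5, N→9; new cluster CNU
  updated: d(CNU,ELY)=196/9, d(CNU,HJ)=145/6
step 6: merge (CNU,ELY) at d=196/9; branch lengths CNU→17/9, ELY→115/18; new cluster CELNUY
  updated: d(CELNUY,HJ)=115/4
step 7: merge (CELNUY,HJ) at d=115/4; branch lengths CELNUY→251/72, HJ→75/8; new cluster CEHJLNUY
final tree: ((((C:4,U:4):5,N:9):17/9,(E:9/2,(L:3/2,Y:3/2):3):115/18):251/72,(H:5,J:5):75/8)
total length: 2291/36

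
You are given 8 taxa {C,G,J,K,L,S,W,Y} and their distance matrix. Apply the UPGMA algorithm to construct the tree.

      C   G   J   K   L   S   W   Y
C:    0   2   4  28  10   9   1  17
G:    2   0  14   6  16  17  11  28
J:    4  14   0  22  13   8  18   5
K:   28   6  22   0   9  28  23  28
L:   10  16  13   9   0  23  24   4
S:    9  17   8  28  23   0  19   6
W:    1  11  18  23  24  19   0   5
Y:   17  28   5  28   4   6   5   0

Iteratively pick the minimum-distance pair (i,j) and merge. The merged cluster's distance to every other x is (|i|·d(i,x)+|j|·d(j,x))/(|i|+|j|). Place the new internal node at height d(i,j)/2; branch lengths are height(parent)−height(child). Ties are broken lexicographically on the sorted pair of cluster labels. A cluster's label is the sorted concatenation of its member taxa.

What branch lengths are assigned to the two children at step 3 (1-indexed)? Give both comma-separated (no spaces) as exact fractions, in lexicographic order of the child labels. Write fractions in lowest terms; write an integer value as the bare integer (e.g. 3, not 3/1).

3,3

iteration 1: select C,W (d=1); attach at lengths (1/2, 1/2); label the merged cluster CW
  updated: d(CW,G)=13/2, d(CW,J)=11, d(CW,K)=51/2, d(CW,L)=17, d(CW,S)=14, d(CW,Y)=11
iteration 2: select L,Y (d=4); attach at lengths (2, 2); label the merged cluster LY
  updated: d(CW,LY)=14, d(G,LY)=22, d(J,LY)=9, d(K,LY)=37/2, d(LY,S)=29/2
iteration 3: select G,K (d=6); attach at lengths (3, 3); label the merged cluster GK
  updated: d(CW,GK)=16, d(GK,J)=18, d(GK,LY)=81/4, d(GK,S)=45/2
iteration 4: select J,S (d=8); attach at lengths (4, 4); label the merged cluster JS
  updated: d(CW,JS)=25/2, d(GK,JS)=81/4, d(JS,LY)=47/4
iteration 5: select JS,LY (d=47/4); attach at lengths (15/8, 31/8); label the merged cluster JLSY
  updated: d(CW,JLSY)=53/4, d(GK,JLSY)=81/4
iteration 6: select CW,JLSY (d=53/4); attach at lengths (49/8, 3/4); label the merged cluster CJLSWY
  updated: d(CJLSWY,GK)=113/6
iteration 7: select CJLSWY,GK (d=113/6); attach at lengths (67/24, 77/12); label the merged cluster CGJKLSWY
final tree: (((C:1/2,W:1/2):49/8,((J:4,S:4):15/8,(L:2,Y:2):31/8):3/4):67/24,(G:3,K:3):77/12)
total length: 245/6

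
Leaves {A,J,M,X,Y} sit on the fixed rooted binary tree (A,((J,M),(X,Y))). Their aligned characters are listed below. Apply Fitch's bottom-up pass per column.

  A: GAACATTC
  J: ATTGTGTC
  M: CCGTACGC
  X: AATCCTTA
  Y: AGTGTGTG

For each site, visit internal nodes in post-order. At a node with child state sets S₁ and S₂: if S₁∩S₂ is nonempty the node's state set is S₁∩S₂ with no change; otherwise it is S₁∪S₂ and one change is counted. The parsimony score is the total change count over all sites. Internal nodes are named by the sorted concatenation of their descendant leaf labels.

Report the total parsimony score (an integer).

19

JM@0: {A} ∪ {C} = {A,C} (union, +1)
XY@0: {A} ∩ {A} = {A} (intersection, +0)
JMXY@0: {A,C} ∩ {A} = {A} (intersection, +0)
AJMXY@0: {G} ∪ {A} = {A,G} (union, +1)
JM@1: {T} ∪ {C} = {C,T} (union, +1)
XY@1: {A} ∪ {G} = {A,G} (union, +1)
JMXY@1: {C,T} ∪ {A,G} = {A,C,G,T} (union, +1)
AJMXY@1: {A} ∩ {A,C,G,T} = {A} (intersection, +0)
JM@2: {T} ∪ {G} = {G,T} (union, +1)
XY@2: {T} ∩ {T} = {T} (intersection, +0)
JMXY@2: {G,T} ∩ {T} = {T} (intersection, +0)
AJMXY@2: {A} ∪ {T} = {A,T} (union, +1)
JM@3: {G} ∪ {T} = {G,T} (union, +1)
XY@3: {C} ∪ {G} = {C,G} (union, +1)
JMXY@3: {G,T} ∩ {C,G} = {G} (intersection, +0)
AJMXY@3: {C} ∪ {G} = {C,G} (union, +1)
JM@4: {T} ∪ {A} = {A,T} (union, +1)
XY@4: {C} ∪ {T} = {C,T} (union, +1)
JMXY@4: {A,T} ∩ {C,T} = {T} (intersection, +0)
AJMXY@4: {A} ∪ {T} = {A,T} (union, +1)
JM@5: {G} ∪ {C} = {C,G} (union, +1)
XY@5: {T} ∪ {G} = {G,T} (union, +1)
JMXY@5: {C,G} ∩ {G,T} = {G} (intersection, +0)
AJMXY@5: {T} ∪ {G} = {G,T} (union, +1)
JM@6: {T} ∪ {G} = {G,T} (union, +1)
XY@6: {T} ∩ {T} = {T} (intersection, +0)
JMXY@6: {G,T} ∩ {T} = {T} (intersection, +0)
AJMXY@6: {T} ∩ {T} = {T} (intersection, +0)
JM@7: {C} ∩ {C} = {C} (intersection, +0)
XY@7: {A} ∪ {G} = {A,G} (union, +1)
JMXY@7: {C} ∪ {A,G} = {A,C,G} (union, +1)
AJMXY@7: {C} ∩ {A,C,G} = {C} (intersection, +0)
per-site changes: [2, 3, 2, 3, 3, 3, 1, 2]; total = 19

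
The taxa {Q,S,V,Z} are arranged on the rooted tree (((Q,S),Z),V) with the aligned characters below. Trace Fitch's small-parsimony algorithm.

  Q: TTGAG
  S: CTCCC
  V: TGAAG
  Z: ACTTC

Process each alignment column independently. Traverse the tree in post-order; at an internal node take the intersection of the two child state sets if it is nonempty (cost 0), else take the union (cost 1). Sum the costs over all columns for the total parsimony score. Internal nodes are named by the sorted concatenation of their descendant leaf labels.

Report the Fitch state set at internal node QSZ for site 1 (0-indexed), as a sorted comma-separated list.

C,T

[col 0] QS: children Q:{T}, S:{C} ∪→ {C,T}; cost 1
[col 0] QSZ: children QS:{C,T}, Z:{A} ∪→ {A,C,T}; cost 1
[col 0] QSVZ: children QSZ:{A,C,T}, V:{T} ∩→ {T}; cost 0
[col 1] QS: children Q:{T}, S:{T} ∩→ {T}; cost 0
[col 1] QSZ: children QS:{T}, Z:{C} ∪→ {C,T}; cost 1
[col 1] QSVZ: children QSZ:{C,T}, V:{G} ∪→ {C,G,T}; cost 1
[col 2] QS: children Q:{G}, S:{C} ∪→ {C,G}; cost 1
[col 2] QSZ: children QS:{C,G}, Z:{T} ∪→ {C,G,T}; cost 1
[col 2] QSVZ: children QSZ:{C,G,T}, V:{A} ∪→ {A,C,G,T}; cost 1
[col 3] QS: children Q:{A}, S:{C} ∪→ {A,C}; cost 1
[col 3] QSZ: children QS:{A,C}, Z:{T} ∪→ {A,C,T}; cost 1
[col 3] QSVZ: children QSZ:{A,C,T}, V:{A} ∩→ {A}; cost 0
[col 4] QS: children Q:{G}, S:{C} ∪→ {C,G}; cost 1
[col 4] QSZ: children QS:{C,G}, Z:{C} ∩→ {C}; cost 0
[col 4] QSVZ: children QSZ:{C}, V:{G} ∪→ {C,G}; cost 1
per-site changes: [2, 2, 3, 2, 2]; total = 11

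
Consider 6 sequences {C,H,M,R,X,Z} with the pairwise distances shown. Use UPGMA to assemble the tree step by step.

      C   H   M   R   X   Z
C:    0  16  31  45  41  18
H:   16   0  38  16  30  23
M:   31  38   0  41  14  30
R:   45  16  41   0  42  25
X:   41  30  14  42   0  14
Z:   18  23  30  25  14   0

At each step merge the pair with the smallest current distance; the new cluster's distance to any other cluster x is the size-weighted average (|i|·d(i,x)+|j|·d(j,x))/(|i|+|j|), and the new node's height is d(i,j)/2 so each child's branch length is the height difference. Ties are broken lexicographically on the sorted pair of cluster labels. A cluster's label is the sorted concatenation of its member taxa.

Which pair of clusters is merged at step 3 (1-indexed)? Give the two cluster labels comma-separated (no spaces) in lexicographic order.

CH,Z

iteration 1: select M,X (d=14); attach at lengths (7, 7); label the merged cluster MX
  updated: d(C,MX)=36, d(H,MX)=34, d(MX,R)=83/2, d(MX,Z)=22
iteration 2: select C,H (d=16); attach at lengths (8, 8); label the merged cluster CH
  updated: d(CH,MX)=35, d(CH,R)=61/2, d(CH,Z)=41/2
iteration 3: select CH,Z (d=41/2); attach at lengths (9/4, 41/4); label the merged cluster CHZ
  updated: d(CHZ,MX)=92/3, d(CHZ,R)=86/3
iteration 4: select CHZ,R (d=86/3); attach at lengths (49/12, 43/3); label the merged cluster CHRZ
  updated: d(CHRZ,MX)=267/8
iteration 5: select CHRZ,MX (d=267/8); attach at lengths (113/48, 155/16); label the merged cluster CHMRXZ
final tree: ((((C:8,H:8):9/4,Z:41/4):49/12,R:43/3):113/48,(M:7,X:7):155/16)
total length: 1751/24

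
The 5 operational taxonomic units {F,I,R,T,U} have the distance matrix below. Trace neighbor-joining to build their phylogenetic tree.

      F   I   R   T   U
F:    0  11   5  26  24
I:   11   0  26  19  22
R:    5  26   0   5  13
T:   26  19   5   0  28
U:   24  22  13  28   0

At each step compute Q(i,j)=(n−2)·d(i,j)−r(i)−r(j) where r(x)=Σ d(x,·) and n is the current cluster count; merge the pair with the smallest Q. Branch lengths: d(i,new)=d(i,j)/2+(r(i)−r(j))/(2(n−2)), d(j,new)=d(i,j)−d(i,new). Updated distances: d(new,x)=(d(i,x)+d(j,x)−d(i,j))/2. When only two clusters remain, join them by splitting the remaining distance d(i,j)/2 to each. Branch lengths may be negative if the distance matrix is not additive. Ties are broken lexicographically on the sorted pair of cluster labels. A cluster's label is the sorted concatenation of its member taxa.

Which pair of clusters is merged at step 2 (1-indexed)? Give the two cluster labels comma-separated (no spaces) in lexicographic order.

F,I

step 1: merge (R,T) at d=5, Q=-112; branch lengths R→-7/3, T→22/3; new cluster RT
  updated: d(F,RT)=13, d(I,RT)=20, d(RT,U)=18
step 2: merge (F,I) at d=11, Q=-79; branch lengths F→17/4, I→27/4; new cluster FI
  updated: d(FI,RT)=11, d(FI,U)=35/2
step 3: merge (FI,RT) at d=11, Q=-93/2; branch lengths FI→21/4, RT→23/4; new cluster FIRT
  updated: d(FIRT,U)=49/4
step 4: merge (FIRT,U) at d=49/4; branch lengths FIRT→49/8, U→49/8; new cluster FIRTU
final tree: (((F:17/4,I:27/4):21/4,(R:-7/3,T:22/3):23/4):49/8,U:49/8)
total length: 157/4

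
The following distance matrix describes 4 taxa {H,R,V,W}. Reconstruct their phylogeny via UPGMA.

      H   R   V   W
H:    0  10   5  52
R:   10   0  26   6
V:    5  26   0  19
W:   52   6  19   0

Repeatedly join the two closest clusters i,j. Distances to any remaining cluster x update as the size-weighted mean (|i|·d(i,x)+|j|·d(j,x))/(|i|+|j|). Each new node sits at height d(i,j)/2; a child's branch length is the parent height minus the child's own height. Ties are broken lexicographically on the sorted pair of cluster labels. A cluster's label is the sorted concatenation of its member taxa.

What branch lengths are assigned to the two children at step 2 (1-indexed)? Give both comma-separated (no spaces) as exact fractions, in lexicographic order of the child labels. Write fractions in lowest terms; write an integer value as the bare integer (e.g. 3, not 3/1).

3,3

step 1: merge (H,V) at d=5; branch lengths H→5/2, V→5/2; new cluster HV
  updated: d(HV,R)=18, d(HV,W)=71/2
step 2: merge (R,W) at d=6; branch lengths R→3, W→3; new cluster RW
  updated: d(HV,RW)=107/4
step 3: merge (HV,RW) at d=107/4; branch lengths HV→87/8, RW→83/8; new cluster HRVW
final tree: ((H:5/2,V:5/2):87/8,(R:3,W:3):83/8)
total length: 129/4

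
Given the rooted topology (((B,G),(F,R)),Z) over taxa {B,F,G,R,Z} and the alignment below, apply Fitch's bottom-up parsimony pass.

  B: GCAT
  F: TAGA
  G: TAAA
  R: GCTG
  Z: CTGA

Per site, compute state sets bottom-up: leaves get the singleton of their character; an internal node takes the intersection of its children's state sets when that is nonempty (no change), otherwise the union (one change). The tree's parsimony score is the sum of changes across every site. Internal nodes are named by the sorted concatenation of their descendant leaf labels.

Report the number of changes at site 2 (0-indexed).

2

[col 0] BG: children B:{G}, G:{T} ∪→ {G,T}; cost 1
[col 0] FR: children F:{T}, R:{G} ∪→ {G,T}; cost 1
[col 0] BFGR: children BG:{G,T}, FR:{G,T} ∩→ {G,T}; cost 0
[col 0] BFGRZ: children BFGR:{G,T}, Z:{C} ∪→ {C,G,T}; cost 1
[col 1] BG: children B:{C}, G:{A} ∪→ {A,C}; cost 1
[col 1] FR: children F:{A}, R:{C} ∪→ {A,C}; cost 1
[col 1] BFGR: children BG:{A,C}, FR:{A,C} ∩→ {A,C}; cost 0
[col 1] BFGRZ: children BFGR:{A,C}, Z:{T} ∪→ {A,C,T}; cost 1
[col 2] BG: children B:{A}, G:{A} ∩→ {A}; cost 0
[col 2] FR: children F:{G}, R:{T} ∪→ {G,T}; cost 1
[col 2] BFGR: children BG:{A}, FR:{G,T} ∪→ {A,G,T}; cost 1
[col 2] BFGRZ: children BFGR:{A,G,T}, Z:{G} ∩→ {G}; cost 0
[col 3] BG: children B:{T}, G:{A} ∪→ {A,T}; cost 1
[col 3] FR: children F:{A}, R:{G} ∪→ {A,G}; cost 1
[col 3] BFGR: children BG:{A,T}, FR:{A,G} ∩→ {A}; cost 0
[col 3] BFGRZ: children BFGR:{A}, Z:{A} ∩→ {A}; cost 0
per-site changes: [3, 3, 2, 2]; total = 10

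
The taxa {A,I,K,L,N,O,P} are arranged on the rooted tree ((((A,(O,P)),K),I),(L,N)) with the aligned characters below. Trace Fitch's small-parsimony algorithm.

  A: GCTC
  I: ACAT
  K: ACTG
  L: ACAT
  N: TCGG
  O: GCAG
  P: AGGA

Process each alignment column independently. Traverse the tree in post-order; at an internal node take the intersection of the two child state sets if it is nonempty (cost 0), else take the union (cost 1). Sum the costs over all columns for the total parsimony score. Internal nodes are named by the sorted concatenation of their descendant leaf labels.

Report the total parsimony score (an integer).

12

[col 0] OP: children O:{G}, P:{A} ∪→ {A,G}; cost 1
[col 0] AOP: children A:{G}, OP:{A,G} ∩→ {G}; cost 0
[col 0] AKOP: children AOP:{G}, K:{A} ∪→ {A,G}; cost 1
[col 0] AIKOP: children AKOP:{A,G}, I:{A} ∩→ {A}; cost 0
[col 0] LN: children L:{A}, N:{T} ∪→ {A,T}; cost 1
[col 0] AIKLNOP: children AIKOP:{A}, LN:{A,T} ∩→ {A}; cost 0
[col 1] OP: children O:{C}, P:{G} ∪→ {C,G}; cost 1
[col 1] AOP: children A:{C}, OP:{C,G} ∩→ {C}; cost 0
[col 1] AKOP: children AOP:{C}, K:{C} ∩→ {C}; cost 0
[col 1] AIKOP: children AKOP:{C}, I:{C} ∩→ {C}; cost 0
[col 1] LN: children L:{C}, N:{C} ∩→ {C}; cost 0
[col 1] AIKLNOP: children AIKOP:{C}, LN:{C} ∩→ {C}; cost 0
[col 2] OP: children O:{A}, P:{G} ∪→ {A,G}; cost 1
[col 2] AOP: children A:{T}, OP:{A,G} ∪→ {A,G,T}; cost 1
[col 2] AKOP: children AOP:{A,G,T}, K:{T} ∩→ {T}; cost 0
[col 2] AIKOP: children AKOP:{T}, I:{A} ∪→ {A,T}; cost 1
[col 2] LN: children L:{A}, N:{G} ∪→ {A,G}; cost 1
[col 2] AIKLNOP: children AIKOP:{A,T}, LN:{A,G} ∩→ {A}; cost 0
[col 3] OP: children O:{G}, P:{A} ∪→ {A,G}; cost 1
[col 3] AOP: children A:{C}, OP:{A,G} ∪→ {A,C,G}; cost 1
[col 3] AKOP: children AOP:{A,C,G}, K:{G} ∩→ {G}; cost 0
[col 3] AIKOP: children AKOP:{G}, I:{T} ∪→ {G,T}; cost 1
[col 3] LN: children L:{T}, N:{G} ∪→ {G,T}; cost 1
[col 3] AIKLNOP: children AIKOP:{G,T}, LN:{G,T} ∩→ {G,T}; cost 0
per-site changes: [3, 1, 4, 4]; total = 12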